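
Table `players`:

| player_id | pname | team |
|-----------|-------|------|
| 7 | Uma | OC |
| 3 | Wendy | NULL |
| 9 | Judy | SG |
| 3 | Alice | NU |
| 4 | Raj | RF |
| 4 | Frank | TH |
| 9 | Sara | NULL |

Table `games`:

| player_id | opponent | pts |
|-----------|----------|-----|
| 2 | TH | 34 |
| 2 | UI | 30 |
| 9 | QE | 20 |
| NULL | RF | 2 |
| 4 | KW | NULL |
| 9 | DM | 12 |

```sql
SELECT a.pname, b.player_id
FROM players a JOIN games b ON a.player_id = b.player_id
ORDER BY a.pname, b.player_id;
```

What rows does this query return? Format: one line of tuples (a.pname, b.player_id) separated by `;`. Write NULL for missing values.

(Frank, 4); (Judy, 9); (Judy, 9); (Raj, 4); (Sara, 9); (Sara, 9)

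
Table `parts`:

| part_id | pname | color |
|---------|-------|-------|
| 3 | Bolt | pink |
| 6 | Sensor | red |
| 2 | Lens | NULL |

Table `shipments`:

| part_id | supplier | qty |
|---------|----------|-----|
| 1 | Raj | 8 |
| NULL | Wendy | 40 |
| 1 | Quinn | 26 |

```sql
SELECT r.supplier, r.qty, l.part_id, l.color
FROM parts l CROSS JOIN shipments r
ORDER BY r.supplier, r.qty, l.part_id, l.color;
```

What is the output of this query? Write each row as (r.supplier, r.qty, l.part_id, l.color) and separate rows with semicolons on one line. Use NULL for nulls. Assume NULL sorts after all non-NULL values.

(Quinn, 26, 2, NULL); (Quinn, 26, 3, pink); (Quinn, 26, 6, red); (Raj, 8, 2, NULL); (Raj, 8, 3, pink); (Raj, 8, 6, red); (Wendy, 40, 2, NULL); (Wendy, 40, 3, pink); (Wendy, 40, 6, red)

CROSS JOIN pairs every row of `parts` with every row of `shipments`: 3 × 3 = 9 rows.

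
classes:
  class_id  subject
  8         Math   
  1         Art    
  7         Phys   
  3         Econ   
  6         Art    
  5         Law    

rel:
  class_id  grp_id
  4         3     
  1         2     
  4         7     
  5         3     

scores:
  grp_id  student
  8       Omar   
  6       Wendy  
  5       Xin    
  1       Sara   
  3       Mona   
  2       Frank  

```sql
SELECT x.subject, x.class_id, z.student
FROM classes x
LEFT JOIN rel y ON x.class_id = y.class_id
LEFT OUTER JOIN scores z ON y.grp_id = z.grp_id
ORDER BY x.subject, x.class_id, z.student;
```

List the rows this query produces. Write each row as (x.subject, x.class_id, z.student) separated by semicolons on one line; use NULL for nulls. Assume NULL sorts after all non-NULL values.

(Art, 1, Frank); (Art, 6, NULL); (Econ, 3, NULL); (Law, 5, Mona); (Math, 8, NULL); (Phys, 7, NULL)

Step 1 — x LEFT JOIN y on class_id → 6 row(s).
Then LEFT JOIN `scores z` on grp_id: each of those 6 rows is kept; rows whose y.grp_id has no match in z get NULL for z's columns.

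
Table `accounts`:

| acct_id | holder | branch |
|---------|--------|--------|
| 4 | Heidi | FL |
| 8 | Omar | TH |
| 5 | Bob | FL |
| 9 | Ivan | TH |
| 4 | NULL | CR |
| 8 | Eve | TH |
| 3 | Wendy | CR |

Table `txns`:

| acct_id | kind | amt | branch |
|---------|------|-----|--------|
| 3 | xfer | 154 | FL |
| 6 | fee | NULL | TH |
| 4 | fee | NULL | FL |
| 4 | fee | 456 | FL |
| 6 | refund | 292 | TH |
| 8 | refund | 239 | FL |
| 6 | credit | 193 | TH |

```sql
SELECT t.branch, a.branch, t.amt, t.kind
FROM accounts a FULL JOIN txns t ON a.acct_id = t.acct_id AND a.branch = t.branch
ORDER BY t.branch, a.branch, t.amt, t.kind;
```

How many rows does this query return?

13

FULL OUTER JOIN keeps every row from both sides; unmatched rows get NULL for the other side's columns.
Matching on a.acct_id = t.acct_id AND a.branch = t.branch.
Matched pairs: 2; unmatched a rows kept: 6; unmatched t rows kept: 5.
Total: 2 matched + 11 padded = 13 rows.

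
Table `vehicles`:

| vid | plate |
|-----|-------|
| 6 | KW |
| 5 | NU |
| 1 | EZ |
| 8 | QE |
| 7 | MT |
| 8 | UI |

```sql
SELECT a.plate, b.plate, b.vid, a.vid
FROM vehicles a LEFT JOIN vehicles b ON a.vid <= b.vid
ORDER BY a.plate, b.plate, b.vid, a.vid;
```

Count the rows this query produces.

22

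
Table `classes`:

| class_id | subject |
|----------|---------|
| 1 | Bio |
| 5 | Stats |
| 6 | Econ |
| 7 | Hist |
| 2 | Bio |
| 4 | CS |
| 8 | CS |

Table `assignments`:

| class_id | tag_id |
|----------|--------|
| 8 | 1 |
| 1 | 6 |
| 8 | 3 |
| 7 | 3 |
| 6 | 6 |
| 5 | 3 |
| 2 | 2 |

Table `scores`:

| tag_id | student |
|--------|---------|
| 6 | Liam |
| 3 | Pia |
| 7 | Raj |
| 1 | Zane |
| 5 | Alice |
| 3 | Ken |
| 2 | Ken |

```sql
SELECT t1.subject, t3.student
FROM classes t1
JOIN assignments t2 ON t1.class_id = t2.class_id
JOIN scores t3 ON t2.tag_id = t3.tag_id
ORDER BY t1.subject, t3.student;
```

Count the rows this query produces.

Step 1 — t1 INNER JOIN t2 on class_id → 7 row(s).
Then INNER JOIN `scores t3` on tag_id: keep only rows whose t2.tag_id appears in t3.
Result: 10 row(s).

10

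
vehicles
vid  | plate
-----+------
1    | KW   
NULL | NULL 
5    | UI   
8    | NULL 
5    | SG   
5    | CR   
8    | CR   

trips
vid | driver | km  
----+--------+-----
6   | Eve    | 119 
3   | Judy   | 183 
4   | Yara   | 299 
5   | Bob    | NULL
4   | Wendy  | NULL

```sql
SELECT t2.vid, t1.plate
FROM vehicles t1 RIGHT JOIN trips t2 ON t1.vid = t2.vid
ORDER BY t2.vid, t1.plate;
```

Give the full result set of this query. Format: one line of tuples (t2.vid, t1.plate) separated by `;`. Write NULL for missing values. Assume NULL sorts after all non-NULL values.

(3, NULL); (4, NULL); (4, NULL); (5, CR); (5, SG); (5, UI); (6, NULL)

RIGHT JOIN keeps every row from `trips`; unmatched rows get NULL for `vehicles`'s columns.
Matching on t1.vid = t2.vid. A NULL in a compared column never satisfies the condition.
- t1 (vid=1) has no partner in t2.
- t1 (vid=NULL) has no partner in t2.
- t1 (vid=5) pairs with 1 row(s) of t2.
- t1 (vid=8) has no partner in t2.
- t1 (vid=5) pairs with 1 row(s) of t2.
- t1 (vid=5) pairs with 1 row(s) of t2.
- t1 (vid=8) has no partner in t2.
- 4 t2 row(s) had no t1 match → kept, t1 columns NULL.
After projecting and ordering:
t2.vid | t1.plate
3 | NULL
4 | NULL
4 | NULL
5 | CR
5 | SG
5 | UI
6 | NULL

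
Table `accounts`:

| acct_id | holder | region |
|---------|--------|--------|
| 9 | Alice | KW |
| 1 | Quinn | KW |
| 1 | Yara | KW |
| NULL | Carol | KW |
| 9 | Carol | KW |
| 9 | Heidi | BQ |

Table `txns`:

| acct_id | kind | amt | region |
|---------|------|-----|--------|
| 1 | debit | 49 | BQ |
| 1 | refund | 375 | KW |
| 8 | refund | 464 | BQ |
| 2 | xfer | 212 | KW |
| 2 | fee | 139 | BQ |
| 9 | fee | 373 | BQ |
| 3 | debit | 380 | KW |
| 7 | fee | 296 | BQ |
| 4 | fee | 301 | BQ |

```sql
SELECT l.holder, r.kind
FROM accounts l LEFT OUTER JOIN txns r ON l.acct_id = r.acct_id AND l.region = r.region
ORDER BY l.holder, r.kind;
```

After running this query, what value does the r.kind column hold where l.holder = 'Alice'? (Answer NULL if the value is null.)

NULL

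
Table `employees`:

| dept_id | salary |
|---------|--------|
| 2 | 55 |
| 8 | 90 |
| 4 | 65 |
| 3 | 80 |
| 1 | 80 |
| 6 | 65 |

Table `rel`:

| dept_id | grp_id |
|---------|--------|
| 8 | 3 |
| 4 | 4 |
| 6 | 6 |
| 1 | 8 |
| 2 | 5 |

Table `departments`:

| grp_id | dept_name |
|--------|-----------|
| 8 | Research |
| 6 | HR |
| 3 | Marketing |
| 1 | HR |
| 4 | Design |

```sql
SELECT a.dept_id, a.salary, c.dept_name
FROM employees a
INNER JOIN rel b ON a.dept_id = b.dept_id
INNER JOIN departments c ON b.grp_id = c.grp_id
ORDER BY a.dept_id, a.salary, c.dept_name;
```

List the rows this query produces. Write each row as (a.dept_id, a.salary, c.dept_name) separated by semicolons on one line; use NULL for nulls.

(1, 80, Research); (4, 65, Design); (6, 65, HR); (8, 90, Marketing)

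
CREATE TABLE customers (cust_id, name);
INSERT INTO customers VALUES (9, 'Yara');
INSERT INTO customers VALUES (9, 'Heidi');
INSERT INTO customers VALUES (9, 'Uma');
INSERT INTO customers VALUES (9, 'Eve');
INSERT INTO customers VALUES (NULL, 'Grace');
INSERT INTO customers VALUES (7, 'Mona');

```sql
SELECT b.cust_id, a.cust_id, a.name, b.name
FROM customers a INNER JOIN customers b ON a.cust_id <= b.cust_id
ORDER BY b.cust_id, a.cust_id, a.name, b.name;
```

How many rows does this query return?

21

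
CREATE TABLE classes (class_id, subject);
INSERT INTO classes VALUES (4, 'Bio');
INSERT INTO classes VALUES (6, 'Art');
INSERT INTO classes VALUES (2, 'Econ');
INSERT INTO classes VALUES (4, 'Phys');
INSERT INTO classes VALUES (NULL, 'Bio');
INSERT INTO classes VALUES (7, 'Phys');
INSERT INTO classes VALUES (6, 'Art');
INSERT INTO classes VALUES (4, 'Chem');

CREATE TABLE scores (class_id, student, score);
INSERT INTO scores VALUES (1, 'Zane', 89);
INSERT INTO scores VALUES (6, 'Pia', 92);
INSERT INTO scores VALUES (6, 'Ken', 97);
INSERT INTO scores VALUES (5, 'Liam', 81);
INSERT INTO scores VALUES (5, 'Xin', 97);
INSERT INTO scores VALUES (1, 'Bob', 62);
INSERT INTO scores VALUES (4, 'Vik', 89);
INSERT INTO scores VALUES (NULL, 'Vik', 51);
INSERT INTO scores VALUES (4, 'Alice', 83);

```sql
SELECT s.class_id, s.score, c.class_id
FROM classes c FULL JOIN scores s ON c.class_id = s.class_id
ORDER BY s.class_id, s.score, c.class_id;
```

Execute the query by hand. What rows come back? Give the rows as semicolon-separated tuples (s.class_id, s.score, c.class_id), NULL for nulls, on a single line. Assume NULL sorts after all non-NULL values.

FULL OUTER JOIN keeps every row from both sides; unmatched rows get NULL for the other side's columns.
Matching on c.class_id = s.class_id. A NULL in a compared column never satisfies the condition.
- c row (class_id=4): matches 2 s row(s) → 2 output row(s).
- c row (class_id=6): matches 2 s row(s) → 2 output row(s).
- c row (class_id=2): no match → kept, s columns NULL.
- c row (class_id=4): matches 2 s row(s) → 2 output row(s).
- c row (class_id=NULL): no match → kept, s columns NULL.
- c row (class_id=7): no match → kept, s columns NULL.
- c row (class_id=6): matches 2 s row(s) → 2 output row(s).
- c row (class_id=4): matches 2 s row(s) → 2 output row(s).
- plus 5 unmatched s row(s), each kept with NULL c columns.

(1, 62, NULL); (1, 89, NULL); (4, 83, 4); (4, 83, 4); (4, 83, 4); (4, 89, 4); (4, 89, 4); (4, 89, 4); (5, 81, NULL); (5, 97, NULL); (6, 92, 6); (6, 92, 6); (6, 97, 6); (6, 97, 6); (NULL, 51, NULL); (NULL, NULL, 2); (NULL, NULL, 7); (NULL, NULL, NULL)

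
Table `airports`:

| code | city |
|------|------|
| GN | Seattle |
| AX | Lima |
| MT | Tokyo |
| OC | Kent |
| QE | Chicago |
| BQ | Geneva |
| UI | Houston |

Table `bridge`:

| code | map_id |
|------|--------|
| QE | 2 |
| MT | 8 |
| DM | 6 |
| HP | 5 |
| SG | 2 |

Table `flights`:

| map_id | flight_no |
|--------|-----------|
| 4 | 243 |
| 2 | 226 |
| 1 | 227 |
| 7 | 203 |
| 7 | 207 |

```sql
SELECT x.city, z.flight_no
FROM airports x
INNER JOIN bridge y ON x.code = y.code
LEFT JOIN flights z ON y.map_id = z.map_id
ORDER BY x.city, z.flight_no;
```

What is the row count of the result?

Joins associate left-to-right: airports INNER JOIN bridge on code gives 2 intermediate row(s).
Then LEFT JOIN `flights z` on map_id: each of those 2 rows is kept; rows whose y.map_id has no match in z get NULL for z's columns.
Result: 2 row(s).

2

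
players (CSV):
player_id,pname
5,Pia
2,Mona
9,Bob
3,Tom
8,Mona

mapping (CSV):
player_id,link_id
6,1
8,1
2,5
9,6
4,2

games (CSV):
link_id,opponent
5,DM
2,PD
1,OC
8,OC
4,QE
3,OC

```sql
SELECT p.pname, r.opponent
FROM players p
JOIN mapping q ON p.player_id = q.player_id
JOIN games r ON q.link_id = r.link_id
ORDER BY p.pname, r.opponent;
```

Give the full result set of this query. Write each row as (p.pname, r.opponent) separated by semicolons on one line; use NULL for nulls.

(Mona, DM); (Mona, OC)

Joins associate left-to-right: players INNER JOIN mapping on player_id gives 3 intermediate row(s).
Then INNER JOIN `games r` on link_id: keep only rows whose q.link_id appears in r.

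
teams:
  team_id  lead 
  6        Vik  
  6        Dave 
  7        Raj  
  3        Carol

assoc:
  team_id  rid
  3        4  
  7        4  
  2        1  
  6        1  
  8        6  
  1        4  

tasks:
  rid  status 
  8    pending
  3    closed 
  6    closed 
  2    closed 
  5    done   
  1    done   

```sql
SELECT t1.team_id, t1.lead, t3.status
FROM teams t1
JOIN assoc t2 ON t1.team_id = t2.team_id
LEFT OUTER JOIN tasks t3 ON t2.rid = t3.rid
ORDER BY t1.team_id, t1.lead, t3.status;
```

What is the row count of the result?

Joins associate left-to-right: teams INNER JOIN assoc on team_id gives 4 intermediate row(s).
Then LEFT JOIN `tasks t3` on rid: each of those 4 rows is kept; rows whose t2.rid has no match in t3 get NULL for t3's columns.
Result: 4 row(s).

4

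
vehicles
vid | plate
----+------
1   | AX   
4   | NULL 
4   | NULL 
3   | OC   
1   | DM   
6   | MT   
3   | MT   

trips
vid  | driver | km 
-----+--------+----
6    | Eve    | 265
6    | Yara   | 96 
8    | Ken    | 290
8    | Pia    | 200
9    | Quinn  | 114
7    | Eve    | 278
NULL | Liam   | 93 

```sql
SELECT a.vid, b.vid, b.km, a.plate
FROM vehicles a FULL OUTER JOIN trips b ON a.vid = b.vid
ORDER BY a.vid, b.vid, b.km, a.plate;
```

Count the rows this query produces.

13

FULL OUTER JOIN keeps every row from both sides; unmatched rows get NULL for the other side's columns.
Matching on a.vid = b.vid. A NULL in a compared column never satisfies the condition.
- a[0] vid=1 → no match; kept with NULLs on the b side.
- a[1] vid=4 → no match; kept with NULLs on the b side.
- a[2] vid=4 → no match; kept with NULLs on the b side.
- a[3] vid=3 → no match; kept with NULLs on the b side.
- a[4] vid=1 → no match; kept with NULLs on the b side.
- a[5] vid=6 → 2 match(es) in b → 2 row(s).
- a[6] vid=3 → no match; kept with NULLs on the b side.
- 5 row(s) from b found no a partner → padded with NULL.
Total: 2 matched + 11 padded = 13 rows.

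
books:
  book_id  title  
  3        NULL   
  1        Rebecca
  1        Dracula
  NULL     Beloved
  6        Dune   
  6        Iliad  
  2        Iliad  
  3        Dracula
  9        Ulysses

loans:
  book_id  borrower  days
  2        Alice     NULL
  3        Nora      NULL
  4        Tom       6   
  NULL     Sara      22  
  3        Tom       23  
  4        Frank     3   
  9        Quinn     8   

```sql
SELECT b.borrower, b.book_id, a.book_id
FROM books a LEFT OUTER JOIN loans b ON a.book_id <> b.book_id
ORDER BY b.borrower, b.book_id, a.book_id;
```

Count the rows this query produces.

43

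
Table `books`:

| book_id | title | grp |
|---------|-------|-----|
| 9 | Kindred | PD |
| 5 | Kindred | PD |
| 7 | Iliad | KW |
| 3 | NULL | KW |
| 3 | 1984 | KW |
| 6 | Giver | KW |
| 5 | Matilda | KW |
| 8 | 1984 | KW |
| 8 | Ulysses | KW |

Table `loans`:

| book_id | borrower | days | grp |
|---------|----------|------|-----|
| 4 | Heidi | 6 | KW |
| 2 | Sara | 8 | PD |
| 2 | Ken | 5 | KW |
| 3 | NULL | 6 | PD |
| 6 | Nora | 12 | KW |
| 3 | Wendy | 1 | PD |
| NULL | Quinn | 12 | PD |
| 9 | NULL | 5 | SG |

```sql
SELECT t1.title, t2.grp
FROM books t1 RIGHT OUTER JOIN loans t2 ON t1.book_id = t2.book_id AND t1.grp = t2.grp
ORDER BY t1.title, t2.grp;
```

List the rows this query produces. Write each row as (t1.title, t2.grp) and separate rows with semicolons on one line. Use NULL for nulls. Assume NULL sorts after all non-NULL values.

(Giver, KW); (NULL, KW); (NULL, KW); (NULL, PD); (NULL, PD); (NULL, PD); (NULL, PD); (NULL, SG)

RIGHT JOIN keeps every row from `loans`; unmatched rows get NULL for `books`'s columns.
Matching on t1.book_id = t2.book_id AND t1.grp = t2.grp. A NULL in a compared column never satisfies the condition.
- t1 (book_id=9, grp=PD) has no partner in t2.
- t1 (book_id=5, grp=PD) has no partner in t2.
- t1 (book_id=7, grp=KW) has no partner in t2.
- t1 (book_id=3, grp=KW) has no partner in t2.
- t1 (book_id=3, grp=KW) has no partner in t2.
- t1 (book_id=6, grp=KW) pairs with 1 row(s) of t2.
- t1 (book_id=5, grp=KW) has no partner in t2.
- t1 (book_id=8, grp=KW) has no partner in t2.
- t1 (book_id=8, grp=KW) has no partner in t2.
- 7 t2 row(s) had no t1 match → kept, t1 columns NULL.
After projecting and ordering:
t1.title | t2.grp
Giver | KW
NULL | KW
NULL | KW
NULL | PD
NULL | PD
NULL | PD
NULL | PD
NULL | SG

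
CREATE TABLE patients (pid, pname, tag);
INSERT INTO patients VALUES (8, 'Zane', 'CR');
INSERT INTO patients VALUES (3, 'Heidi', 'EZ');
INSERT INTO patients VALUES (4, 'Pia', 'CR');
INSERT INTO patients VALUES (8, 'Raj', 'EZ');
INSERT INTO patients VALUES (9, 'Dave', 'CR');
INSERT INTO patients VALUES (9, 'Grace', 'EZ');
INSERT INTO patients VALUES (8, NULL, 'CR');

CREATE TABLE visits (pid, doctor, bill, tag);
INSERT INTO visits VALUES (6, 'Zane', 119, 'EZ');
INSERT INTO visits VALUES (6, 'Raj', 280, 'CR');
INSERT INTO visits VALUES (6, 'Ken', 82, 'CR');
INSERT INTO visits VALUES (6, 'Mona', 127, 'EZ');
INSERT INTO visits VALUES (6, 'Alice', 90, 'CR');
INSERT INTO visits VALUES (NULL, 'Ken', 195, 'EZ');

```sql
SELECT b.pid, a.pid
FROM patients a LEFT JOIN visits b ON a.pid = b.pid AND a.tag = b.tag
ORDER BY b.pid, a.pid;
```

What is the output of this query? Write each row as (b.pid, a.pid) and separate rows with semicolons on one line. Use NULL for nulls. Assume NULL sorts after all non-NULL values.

LEFT JOIN keeps every row from `patients`; unmatched rows get NULL for `visits`'s columns.
Matching on a.pid = b.pid AND a.tag = b.tag. A NULL in a compared column never satisfies the condition.
Matched pairs: 0; unmatched a rows kept: 7.

(NULL, 3); (NULL, 4); (NULL, 8); (NULL, 8); (NULL, 8); (NULL, 9); (NULL, 9)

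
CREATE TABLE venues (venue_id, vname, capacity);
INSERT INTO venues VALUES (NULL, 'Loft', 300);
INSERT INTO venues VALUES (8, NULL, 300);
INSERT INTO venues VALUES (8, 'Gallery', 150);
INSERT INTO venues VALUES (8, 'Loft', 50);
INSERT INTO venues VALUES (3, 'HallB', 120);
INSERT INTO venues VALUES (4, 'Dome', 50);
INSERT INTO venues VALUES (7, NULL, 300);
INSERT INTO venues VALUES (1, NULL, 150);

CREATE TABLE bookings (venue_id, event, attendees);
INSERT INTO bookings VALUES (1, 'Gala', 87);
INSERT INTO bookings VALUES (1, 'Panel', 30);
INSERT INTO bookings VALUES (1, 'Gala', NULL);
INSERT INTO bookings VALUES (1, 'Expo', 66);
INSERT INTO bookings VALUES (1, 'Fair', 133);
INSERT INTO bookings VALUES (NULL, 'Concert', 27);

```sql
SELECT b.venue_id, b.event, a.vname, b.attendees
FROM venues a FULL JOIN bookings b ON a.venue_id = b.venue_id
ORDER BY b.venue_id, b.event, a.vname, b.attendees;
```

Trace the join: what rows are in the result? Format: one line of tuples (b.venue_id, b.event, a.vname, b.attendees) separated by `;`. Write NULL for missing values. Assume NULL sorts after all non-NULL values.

(1, Expo, NULL, 66); (1, Fair, NULL, 133); (1, Gala, NULL, 87); (1, Gala, NULL, NULL); (1, Panel, NULL, 30); (NULL, Concert, NULL, 27); (NULL, NULL, Dome, NULL); (NULL, NULL, Gallery, NULL); (NULL, NULL, HallB, NULL); (NULL, NULL, Loft, NULL); (NULL, NULL, Loft, NULL); (NULL, NULL, NULL, NULL); (NULL, NULL, NULL, NULL)

FULL OUTER JOIN keeps every row from both sides; unmatched rows get NULL for the other side's columns.
Matching on a.venue_id = b.venue_id. A NULL in a compared column never satisfies the condition.
- a[0] venue_id=NULL → no match; kept with NULLs on the b side.
- a[1] venue_id=8 → no match; kept with NULLs on the b side.
- a[2] venue_id=8 → no match; kept with NULLs on the b side.
- a[3] venue_id=8 → no match; kept with NULLs on the b side.
- a[4] venue_id=3 → no match; kept with NULLs on the b side.
- a[5] venue_id=4 → no match; kept with NULLs on the b side.
- a[6] venue_id=7 → no match; kept with NULLs on the b side.
- a[7] venue_id=1 → 5 match(es) in b → 5 row(s).
- 1 b row(s) had no a match → kept, a columns NULL.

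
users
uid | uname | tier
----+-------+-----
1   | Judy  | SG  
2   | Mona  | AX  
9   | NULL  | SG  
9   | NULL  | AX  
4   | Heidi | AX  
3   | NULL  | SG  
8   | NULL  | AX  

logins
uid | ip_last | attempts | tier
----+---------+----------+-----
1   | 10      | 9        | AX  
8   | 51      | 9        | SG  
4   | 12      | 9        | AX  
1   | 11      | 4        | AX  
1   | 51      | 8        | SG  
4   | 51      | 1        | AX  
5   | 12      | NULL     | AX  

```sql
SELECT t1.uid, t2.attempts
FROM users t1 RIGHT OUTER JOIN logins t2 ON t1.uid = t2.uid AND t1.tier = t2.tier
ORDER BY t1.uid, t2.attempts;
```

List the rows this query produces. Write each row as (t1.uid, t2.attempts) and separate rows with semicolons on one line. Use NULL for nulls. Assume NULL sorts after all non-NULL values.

RIGHT JOIN keeps every row from `logins`; unmatched rows get NULL for `users`'s columns.
Matching on t1.uid = t2.uid AND t1.tier = t2.tier.
- uid=1, tier=SG: 1 matching t2 row(s), so 1 row(s) emitted.
- uid=2, tier=AX: no matching t2 row.
- uid=9, tier=SG: no matching t2 row.
- uid=9, tier=AX: no matching t2 row.
- uid=4, tier=AX: 2 matching t2 row(s), so 2 row(s) emitted.
- uid=3, tier=SG: no matching t2 row.
- uid=8, tier=AX: no matching t2 row.
- plus 4 unmatched t2 row(s), each kept with NULL t1 columns.
After projecting and ordering:
t1.uid | t2.attempts
1 | 8
4 | 1
4 | 9
NULL | 4
NULL | 9
NULL | 9
NULL | NULL

(1, 8); (4, 1); (4, 9); (NULL, 4); (NULL, 9); (NULL, 9); (NULL, NULL)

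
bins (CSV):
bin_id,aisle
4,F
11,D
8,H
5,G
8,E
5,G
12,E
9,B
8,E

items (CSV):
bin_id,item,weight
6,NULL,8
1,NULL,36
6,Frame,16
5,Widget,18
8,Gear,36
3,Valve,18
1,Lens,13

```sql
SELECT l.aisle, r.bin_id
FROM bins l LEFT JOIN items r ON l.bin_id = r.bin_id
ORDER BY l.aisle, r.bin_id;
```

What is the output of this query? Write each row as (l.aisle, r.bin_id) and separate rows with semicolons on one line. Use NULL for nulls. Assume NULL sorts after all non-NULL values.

(B, NULL); (D, NULL); (E, 8); (E, 8); (E, NULL); (F, NULL); (G, 5); (G, 5); (H, 8)

LEFT JOIN keeps every row from `bins`; unmatched rows get NULL for `items`'s columns.
Matching on l.bin_id = r.bin_id.
- l row (bin_id=4): no match → kept, r columns NULL.
- l row (bin_id=11): no match → kept, r columns NULL.
- l row (bin_id=8): matches 1 r row(s) → 1 output row(s).
- l row (bin_id=5): matches 1 r row(s) → 1 output row(s).
- l row (bin_id=8): matches 1 r row(s) → 1 output row(s).
- l row (bin_id=5): matches 1 r row(s) → 1 output row(s).
- l row (bin_id=12): no match → kept, r columns NULL.
- l row (bin_id=9): no match → kept, r columns NULL.
- l row (bin_id=8): matches 1 r row(s) → 1 output row(s).
After projecting and ordering:
l.aisle | r.bin_id
B | NULL
D | NULL
E | 8
E | 8
E | NULL
F | NULL
G | 5
G | 5
H | 8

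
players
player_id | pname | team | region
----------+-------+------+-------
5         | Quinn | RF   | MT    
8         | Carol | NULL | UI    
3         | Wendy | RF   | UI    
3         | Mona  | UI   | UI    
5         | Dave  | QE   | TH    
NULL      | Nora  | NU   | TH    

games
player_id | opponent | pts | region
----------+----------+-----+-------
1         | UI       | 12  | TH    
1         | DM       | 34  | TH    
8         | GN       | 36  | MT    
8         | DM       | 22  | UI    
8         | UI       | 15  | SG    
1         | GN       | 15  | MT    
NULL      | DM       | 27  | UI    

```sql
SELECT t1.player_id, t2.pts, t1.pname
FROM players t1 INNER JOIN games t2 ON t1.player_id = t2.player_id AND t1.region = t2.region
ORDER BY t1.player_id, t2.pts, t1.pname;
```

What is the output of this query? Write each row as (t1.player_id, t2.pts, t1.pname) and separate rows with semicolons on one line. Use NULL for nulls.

(8, 22, Carol)

INNER JOIN keeps only pairs where the ON condition holds.
Matching on t1.player_id = t2.player_id AND t1.region = t2.region. A NULL in a compared column never satisfies the condition.
- t1[0] player_id=5, region=MT → no match; dropped.
- t1[1] player_id=8, region=UI → 1 match(es) in t2 → 1 row(s).
- t1[2] player_id=3, region=UI → no match; dropped.
- t1[3] player_id=3, region=UI → no match; dropped.
- t1[4] player_id=5, region=TH → no match; dropped.
- t1[5] player_id=NULL, region=TH → no match; dropped.
After projecting and ordering:
t1.player_id | t2.pts | t1.pname
8 | 22 | Carol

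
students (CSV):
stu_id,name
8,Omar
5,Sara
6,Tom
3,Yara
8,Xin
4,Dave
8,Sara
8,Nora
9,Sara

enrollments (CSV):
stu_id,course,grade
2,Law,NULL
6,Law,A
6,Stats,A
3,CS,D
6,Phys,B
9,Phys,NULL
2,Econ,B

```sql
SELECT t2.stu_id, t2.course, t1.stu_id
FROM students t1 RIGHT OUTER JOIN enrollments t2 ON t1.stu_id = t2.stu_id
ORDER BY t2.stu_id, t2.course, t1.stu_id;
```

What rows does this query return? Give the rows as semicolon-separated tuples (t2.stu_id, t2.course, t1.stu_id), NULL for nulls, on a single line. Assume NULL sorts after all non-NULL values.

(2, Econ, NULL); (2, Law, NULL); (3, CS, 3); (6, Law, 6); (6, Phys, 6); (6, Stats, 6); (9, Phys, 9)

RIGHT JOIN keeps every row from `enrollments`; unmatched rows get NULL for `students`'s columns.
Matching on t1.stu_id = t2.stu_id.
- t1 (stu_id=8) has no partner in t2.
- t1 (stu_id=5) has no partner in t2.
- t1 (stu_id=6) pairs with 3 row(s) of t2.
- t1 (stu_id=3) pairs with 1 row(s) of t2.
- t1 (stu_id=8) has no partner in t2.
- t1 (stu_id=4) has no partner in t2.
- t1 (stu_id=8) has no partner in t2.
- t1 (stu_id=8) has no partner in t2.
- t1 (stu_id=9) pairs with 1 row(s) of t2.
- 2 t2 row(s) had no t1 match → kept, t1 columns NULL.
After projecting and ordering:
t2.stu_id | t2.course | t1.stu_id
2 | Econ | NULL
2 | Law | NULL
3 | CS | 3
6 | Law | 6
6 | Phys | 6
6 | Stats | 6
9 | Phys | 9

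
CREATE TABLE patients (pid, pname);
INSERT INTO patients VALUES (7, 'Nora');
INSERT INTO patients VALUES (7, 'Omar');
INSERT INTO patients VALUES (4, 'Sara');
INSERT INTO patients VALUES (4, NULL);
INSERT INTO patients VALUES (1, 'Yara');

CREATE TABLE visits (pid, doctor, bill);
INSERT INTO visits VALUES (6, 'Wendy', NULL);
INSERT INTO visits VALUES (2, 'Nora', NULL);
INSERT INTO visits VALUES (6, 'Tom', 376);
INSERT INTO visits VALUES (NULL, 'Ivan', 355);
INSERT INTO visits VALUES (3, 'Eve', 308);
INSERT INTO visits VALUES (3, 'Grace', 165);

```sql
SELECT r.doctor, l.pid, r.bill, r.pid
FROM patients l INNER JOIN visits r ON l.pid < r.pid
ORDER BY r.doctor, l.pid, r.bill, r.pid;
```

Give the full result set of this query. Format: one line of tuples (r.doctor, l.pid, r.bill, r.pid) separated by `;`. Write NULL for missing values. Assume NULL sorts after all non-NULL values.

(Eve, 1, 308, 3); (Grace, 1, 165, 3); (Nora, 1, NULL, 2); (Tom, 1, 376, 6); (Tom, 4, 376, 6); (Tom, 4, 376, 6); (Wendy, 1, NULL, 6); (Wendy, 4, NULL, 6); (Wendy, 4, NULL, 6)

INNER JOIN keeps only pairs where the ON condition holds.
Matching on l.pid < r.pid. A NULL in a compared column never satisfies the condition.
- l[0] pid=7 → no match; dropped.
- l[1] pid=7 → no match; dropped.
- l[2] pid=4 → 2 match(es) in r → 2 row(s).
- l[3] pid=4 → 2 match(es) in r → 2 row(s).
- l[4] pid=1 → 5 match(es) in r → 5 row(s).
After projecting and ordering:
r.doctor | l.pid | r.bill | r.pid
Eve | 1 | 308 | 3
Grace | 1 | 165 | 3
Nora | 1 | NULL | 2
Tom | 1 | 376 | 6
Tom | 4 | 376 | 6
Tom | 4 | 376 | 6
Wendy | 1 | NULL | 6
Wendy | 4 | NULL | 6
Wendy | 4 | NULL | 6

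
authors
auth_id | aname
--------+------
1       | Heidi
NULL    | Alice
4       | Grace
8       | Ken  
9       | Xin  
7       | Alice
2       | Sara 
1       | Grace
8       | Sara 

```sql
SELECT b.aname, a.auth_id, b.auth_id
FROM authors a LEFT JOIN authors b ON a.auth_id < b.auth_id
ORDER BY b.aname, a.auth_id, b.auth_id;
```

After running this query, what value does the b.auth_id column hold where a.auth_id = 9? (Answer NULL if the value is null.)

NULL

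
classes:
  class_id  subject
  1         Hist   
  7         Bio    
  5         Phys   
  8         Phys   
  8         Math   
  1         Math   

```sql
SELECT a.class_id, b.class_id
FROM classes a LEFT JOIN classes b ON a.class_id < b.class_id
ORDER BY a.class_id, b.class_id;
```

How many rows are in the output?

15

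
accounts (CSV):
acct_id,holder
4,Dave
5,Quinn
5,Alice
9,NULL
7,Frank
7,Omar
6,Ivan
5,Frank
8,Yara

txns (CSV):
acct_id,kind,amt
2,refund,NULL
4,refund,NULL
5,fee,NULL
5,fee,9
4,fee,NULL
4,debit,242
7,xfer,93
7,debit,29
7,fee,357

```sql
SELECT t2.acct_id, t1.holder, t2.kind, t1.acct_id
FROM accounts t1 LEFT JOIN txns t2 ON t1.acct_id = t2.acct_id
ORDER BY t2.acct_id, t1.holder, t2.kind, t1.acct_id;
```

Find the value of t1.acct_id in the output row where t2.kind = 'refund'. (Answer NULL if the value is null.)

LEFT JOIN keeps every row from `accounts`; unmatched rows get NULL for `txns`'s columns.
Matching on t1.acct_id = t2.acct_id.
Matched pairs: 15; unmatched t1 rows kept: 3.

4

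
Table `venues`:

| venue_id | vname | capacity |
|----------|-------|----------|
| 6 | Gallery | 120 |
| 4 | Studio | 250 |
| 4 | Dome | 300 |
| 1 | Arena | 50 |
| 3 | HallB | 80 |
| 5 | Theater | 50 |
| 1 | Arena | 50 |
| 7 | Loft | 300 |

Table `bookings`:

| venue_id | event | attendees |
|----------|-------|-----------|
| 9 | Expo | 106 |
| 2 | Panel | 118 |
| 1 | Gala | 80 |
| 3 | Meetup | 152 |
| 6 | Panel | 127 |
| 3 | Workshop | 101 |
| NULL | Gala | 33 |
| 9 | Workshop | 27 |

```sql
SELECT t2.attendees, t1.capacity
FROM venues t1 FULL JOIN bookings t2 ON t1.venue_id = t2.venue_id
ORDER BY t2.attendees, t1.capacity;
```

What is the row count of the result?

FULL OUTER JOIN keeps every row from both sides; unmatched rows get NULL for the other side's columns.
Matching on t1.venue_id = t2.venue_id. A NULL in a compared column never satisfies the condition.
- t1[0] venue_id=6 → 1 match(es) in t2 → 1 row(s).
- t1[1] venue_id=4 → no match; kept with NULLs on the t2 side.
- t1[2] venue_id=4 → no match; kept with NULLs on the t2 side.
- t1[3] venue_id=1 → 1 match(es) in t2 → 1 row(s).
- t1[4] venue_id=3 → 2 match(es) in t2 → 2 row(s).
- t1[5] venue_id=5 → no match; kept with NULLs on the t2 side.
- t1[6] venue_id=1 → 1 match(es) in t2 → 1 row(s).
- t1[7] venue_id=7 → no match; kept with NULLs on the t2 side.
- plus 4 unmatched t2 row(s), each kept with NULL t1 columns.
Total: 5 matched + 8 padded = 13 rows.

13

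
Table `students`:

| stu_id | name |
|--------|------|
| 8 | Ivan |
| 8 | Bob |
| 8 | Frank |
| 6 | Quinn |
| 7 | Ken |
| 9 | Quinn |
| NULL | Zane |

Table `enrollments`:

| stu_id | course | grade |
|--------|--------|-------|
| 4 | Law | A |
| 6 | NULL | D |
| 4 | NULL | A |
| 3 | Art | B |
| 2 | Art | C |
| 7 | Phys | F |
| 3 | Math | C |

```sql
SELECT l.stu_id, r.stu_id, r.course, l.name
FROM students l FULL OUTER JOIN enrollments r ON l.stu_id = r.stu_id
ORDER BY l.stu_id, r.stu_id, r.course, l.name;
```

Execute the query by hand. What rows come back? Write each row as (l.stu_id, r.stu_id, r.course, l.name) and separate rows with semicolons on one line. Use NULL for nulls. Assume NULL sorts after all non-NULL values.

FULL OUTER JOIN keeps every row from both sides; unmatched rows get NULL for the other side's columns.
Matching on l.stu_id = r.stu_id. A NULL in a compared column never satisfies the condition.
- l (stu_id=8) has no partner → padded with NULL.
- l (stu_id=8) has no partner → padded with NULL.
- l (stu_id=8) has no partner → padded with NULL.
- l (stu_id=6) pairs with 1 row(s) of r.
- l (stu_id=7) pairs with 1 row(s) of r.
- l (stu_id=9) has no partner → padded with NULL.
- l (stu_id=NULL) has no partner → padded with NULL.
- 5 r row(s) had no l match → kept, l columns NULL.

(6, 6, NULL, Quinn); (7, 7, Phys, Ken); (8, NULL, NULL, Bob); (8, NULL, NULL, Frank); (8, NULL, NULL, Ivan); (9, NULL, NULL, Quinn); (NULL, 2, Art, NULL); (NULL, 3, Art, NULL); (NULL, 3, Math, NULL); (NULL, 4, Law, NULL); (NULL, 4, NULL, NULL); (NULL, NULL, NULL, Zane)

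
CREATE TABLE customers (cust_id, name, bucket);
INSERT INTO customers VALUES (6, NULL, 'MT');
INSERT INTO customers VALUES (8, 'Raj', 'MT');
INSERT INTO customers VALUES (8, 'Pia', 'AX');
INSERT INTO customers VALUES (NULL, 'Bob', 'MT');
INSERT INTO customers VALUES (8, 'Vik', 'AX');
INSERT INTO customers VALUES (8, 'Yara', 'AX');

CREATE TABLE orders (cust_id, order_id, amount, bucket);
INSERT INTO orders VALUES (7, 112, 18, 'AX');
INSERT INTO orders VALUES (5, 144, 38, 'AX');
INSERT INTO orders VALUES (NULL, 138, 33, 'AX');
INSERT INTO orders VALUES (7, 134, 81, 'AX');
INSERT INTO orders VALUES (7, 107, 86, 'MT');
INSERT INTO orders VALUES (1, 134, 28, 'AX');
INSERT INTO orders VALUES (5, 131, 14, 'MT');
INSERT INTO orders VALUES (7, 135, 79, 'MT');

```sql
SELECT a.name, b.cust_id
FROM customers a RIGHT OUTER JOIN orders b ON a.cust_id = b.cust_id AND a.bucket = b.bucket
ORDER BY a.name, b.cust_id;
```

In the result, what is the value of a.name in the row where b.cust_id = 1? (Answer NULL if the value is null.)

NULL

RIGHT JOIN keeps every row from `orders`; unmatched rows get NULL for `customers`'s columns.
Matching on a.cust_id = b.cust_id AND a.bucket = b.bucket. A NULL in a compared column never satisfies the condition.
Matched pairs: 0; unmatched b rows kept: 8.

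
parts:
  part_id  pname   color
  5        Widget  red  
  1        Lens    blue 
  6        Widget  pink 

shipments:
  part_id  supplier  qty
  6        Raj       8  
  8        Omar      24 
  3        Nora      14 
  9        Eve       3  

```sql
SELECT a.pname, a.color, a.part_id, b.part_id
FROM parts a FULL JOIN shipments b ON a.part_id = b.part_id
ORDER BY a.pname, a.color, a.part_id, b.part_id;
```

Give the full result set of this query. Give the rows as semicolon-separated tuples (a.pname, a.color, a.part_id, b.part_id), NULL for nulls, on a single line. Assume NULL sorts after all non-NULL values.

(Lens, blue, 1, NULL); (Widget, pink, 6, 6); (Widget, red, 5, NULL); (NULL, NULL, NULL, 3); (NULL, NULL, NULL, 8); (NULL, NULL, NULL, 9)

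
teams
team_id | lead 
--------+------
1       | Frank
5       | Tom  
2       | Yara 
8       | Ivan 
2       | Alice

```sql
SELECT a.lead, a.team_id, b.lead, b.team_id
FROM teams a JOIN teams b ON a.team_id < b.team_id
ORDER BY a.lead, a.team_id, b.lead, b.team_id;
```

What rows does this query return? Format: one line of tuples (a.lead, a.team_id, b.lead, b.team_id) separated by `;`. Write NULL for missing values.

(Alice, 2, Ivan, 8); (Alice, 2, Tom, 5); (Frank, 1, Alice, 2); (Frank, 1, Ivan, 8); (Frank, 1, Tom, 5); (Frank, 1, Yara, 2); (Tom, 5, Ivan, 8); (Yara, 2, Ivan, 8); (Yara, 2, Tom, 5)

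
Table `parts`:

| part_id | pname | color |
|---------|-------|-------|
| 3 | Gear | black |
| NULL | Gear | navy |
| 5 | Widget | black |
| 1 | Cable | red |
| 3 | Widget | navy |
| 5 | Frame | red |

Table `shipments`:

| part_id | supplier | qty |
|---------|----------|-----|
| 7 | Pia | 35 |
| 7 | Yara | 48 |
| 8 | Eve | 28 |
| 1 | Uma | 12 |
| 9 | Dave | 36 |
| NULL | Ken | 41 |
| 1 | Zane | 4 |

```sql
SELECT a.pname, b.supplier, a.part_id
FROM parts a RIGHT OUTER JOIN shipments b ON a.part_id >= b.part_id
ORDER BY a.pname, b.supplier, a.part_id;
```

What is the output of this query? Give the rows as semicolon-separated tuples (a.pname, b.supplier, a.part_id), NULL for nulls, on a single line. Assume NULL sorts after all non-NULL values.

RIGHT JOIN keeps every row from `shipments`; unmatched rows get NULL for `parts`'s columns.
Matching on a.part_id >= b.part_id. A NULL in a compared column never satisfies the condition.
- part_id=3: 2 matching b row(s), so 2 row(s) emitted.
- part_id=NULL: no matching b row.
- part_id=5: 2 matching b row(s), so 2 row(s) emitted.
- part_id=1: 2 matching b row(s), so 2 row(s) emitted.
- part_id=3: 2 matching b row(s), so 2 row(s) emitted.
- part_id=5: 2 matching b row(s), so 2 row(s) emitted.
- 5 b row(s) had no a match → kept, a columns NULL.

(Cable, Uma, 1); (Cable, Zane, 1); (Frame, Uma, 5); (Frame, Zane, 5); (Gear, Uma, 3); (Gear, Zane, 3); (Widget, Uma, 3); (Widget, Uma, 5); (Widget, Zane, 3); (Widget, Zane, 5); (NULL, Dave, NULL); (NULL, Eve, NULL); (NULL, Ken, NULL); (NULL, Pia, NULL); (NULL, Yara, NULL)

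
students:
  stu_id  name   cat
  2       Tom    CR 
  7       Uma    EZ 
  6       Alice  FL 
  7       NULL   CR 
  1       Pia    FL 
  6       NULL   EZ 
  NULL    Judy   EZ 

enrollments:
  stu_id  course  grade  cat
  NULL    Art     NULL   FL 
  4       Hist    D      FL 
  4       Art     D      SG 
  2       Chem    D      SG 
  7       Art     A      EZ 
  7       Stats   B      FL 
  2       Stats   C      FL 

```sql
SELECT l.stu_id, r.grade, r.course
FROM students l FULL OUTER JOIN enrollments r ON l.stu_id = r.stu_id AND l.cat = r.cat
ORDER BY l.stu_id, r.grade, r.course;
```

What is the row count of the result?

13

FULL OUTER JOIN keeps every row from both sides; unmatched rows get NULL for the other side's columns.
Matching on l.stu_id = r.stu_id AND l.cat = r.cat. A NULL in a compared column never satisfies the condition.
- stu_id=2, cat=CR: no r row matches, row kept with r columns NULL.
- stu_id=7, cat=EZ: 1 matching r row(s), so 1 row(s) emitted.
- stu_id=6, cat=FL: no r row matches, row kept with r columns NULL.
- stu_id=7, cat=CR: no r row matches, row kept with r columns NULL.
- stu_id=1, cat=FL: no r row matches, row kept with r columns NULL.
- stu_id=6, cat=EZ: no r row matches, row kept with r columns NULL.
- stu_id=NULL, cat=EZ: no r row matches, row kept with r columns NULL.
- 6 row(s) from r found no l partner → padded with NULL.
Total: 1 matched + 12 padded = 13 rows.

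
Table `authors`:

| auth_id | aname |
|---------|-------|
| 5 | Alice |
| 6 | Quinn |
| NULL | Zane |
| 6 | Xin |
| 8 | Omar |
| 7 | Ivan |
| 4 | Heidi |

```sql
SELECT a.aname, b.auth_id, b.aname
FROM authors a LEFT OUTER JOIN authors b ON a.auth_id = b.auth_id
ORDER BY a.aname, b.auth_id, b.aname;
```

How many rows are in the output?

LEFT JOIN keeps every row from `authors a`; unmatched rows get NULL for `authors b`'s columns.
Matching on a.auth_id = b.auth_id. A NULL in a compared column never satisfies the condition.
- auth_id=5: 1 matching b row(s), so 1 row(s) emitted.
- auth_id=6: 2 matching b row(s), so 2 row(s) emitted.
- auth_id=NULL: no b row matches, row kept with b columns NULL.
- auth_id=6: 2 matching b row(s), so 2 row(s) emitted.
- auth_id=8: 1 matching b row(s), so 1 row(s) emitted.
- auth_id=7: 1 matching b row(s), so 1 row(s) emitted.
- auth_id=4: 1 matching b row(s), so 1 row(s) emitted.
Total: 8 matched + 1 padded = 9 rows.

9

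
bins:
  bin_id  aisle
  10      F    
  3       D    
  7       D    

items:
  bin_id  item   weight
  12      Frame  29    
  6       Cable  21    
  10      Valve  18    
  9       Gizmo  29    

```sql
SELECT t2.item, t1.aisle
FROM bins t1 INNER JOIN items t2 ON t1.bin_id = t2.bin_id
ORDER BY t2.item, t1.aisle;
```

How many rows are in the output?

1

INNER JOIN keeps only pairs where the ON condition holds.
Matching on t1.bin_id = t2.bin_id.
Matched pairs: 1.
Total: 1 rows.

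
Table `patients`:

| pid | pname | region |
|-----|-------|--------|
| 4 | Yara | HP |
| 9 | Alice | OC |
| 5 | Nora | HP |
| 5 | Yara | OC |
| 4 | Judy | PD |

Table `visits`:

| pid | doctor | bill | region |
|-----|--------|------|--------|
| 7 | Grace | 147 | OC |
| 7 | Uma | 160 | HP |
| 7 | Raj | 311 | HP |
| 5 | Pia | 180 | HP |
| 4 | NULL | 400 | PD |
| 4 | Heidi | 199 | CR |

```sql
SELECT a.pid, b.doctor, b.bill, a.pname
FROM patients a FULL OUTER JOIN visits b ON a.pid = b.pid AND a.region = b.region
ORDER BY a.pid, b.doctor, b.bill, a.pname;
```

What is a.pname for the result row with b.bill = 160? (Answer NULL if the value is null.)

FULL OUTER JOIN keeps every row from both sides; unmatched rows get NULL for the other side's columns.
Matching on a.pid = b.pid AND a.region = b.region.
Matched pairs: 2; unmatched a rows kept: 3; unmatched b rows kept: 4.

NULL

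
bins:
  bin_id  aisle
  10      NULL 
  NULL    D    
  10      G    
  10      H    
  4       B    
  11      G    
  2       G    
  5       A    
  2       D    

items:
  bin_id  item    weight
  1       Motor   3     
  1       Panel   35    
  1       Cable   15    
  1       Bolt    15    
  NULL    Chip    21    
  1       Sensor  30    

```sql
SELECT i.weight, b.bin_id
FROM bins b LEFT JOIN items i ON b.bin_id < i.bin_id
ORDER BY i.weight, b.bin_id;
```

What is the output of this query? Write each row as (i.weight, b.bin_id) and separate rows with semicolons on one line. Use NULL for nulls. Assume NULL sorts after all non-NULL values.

LEFT JOIN keeps every row from `bins`; unmatched rows get NULL for `items`'s columns.
Matching on b.bin_id < i.bin_id. A NULL in a compared column never satisfies the condition.
- b row (bin_id=10): no match → kept, i columns NULL.
- b row (bin_id=NULL): no match → kept, i columns NULL.
- b row (bin_id=10): no match → kept, i columns NULL.
- b row (bin_id=10): no match → kept, i columns NULL.
- b row (bin_id=4): no match → kept, i columns NULL.
- b row (bin_id=11): no match → kept, i columns NULL.
- b row (bin_id=2): no match → kept, i columns NULL.
- b row (bin_id=5): no match → kept, i columns NULL.
- b row (bin_id=2): no match → kept, i columns NULL.
After projecting and ordering:
i.weight | b.bin_id
NULL | 2
NULL | 2
NULL | 4
NULL | 5
NULL | 10
NULL | 10
NULL | 10
NULL | 11
NULL | NULL

(NULL, 2); (NULL, 2); (NULL, 4); (NULL, 5); (NULL, 10); (NULL, 10); (NULL, 10); (NULL, 11); (NULL, NULL)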